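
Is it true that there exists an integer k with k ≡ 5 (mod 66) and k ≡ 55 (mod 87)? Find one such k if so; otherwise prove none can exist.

There is no such integer.

Reduce both congruences modulo 3, which divides 66 and 87: they say k ≡ 5 (mod 3) and k ≡ 55 (mod 3).
However 5 ≡ 2 and 55 ≡ 1 (mod 3), and 2 ≠ 1.
So no integer satisfies both congruences.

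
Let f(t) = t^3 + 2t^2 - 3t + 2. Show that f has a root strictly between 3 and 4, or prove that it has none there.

f has no root in that interval.

The endpoint values f(3) = 38 and f(4) = 86 are both positive. Claim: f(t) > 0 for every t in (3, 4).
Substitute t = 3 + u, where 0 < u < 1 on the interval. Expanding, f(3 + u) = u^3 + 11u^2 + 36u + 38.
All 4 nonzero coefficients of this polynomial in u are positive; hence for u > 0 the value is a sum of positive terms (the constant 38 among them).
Therefore f(t) > 0 throughout (3, 4), and f has no zero there.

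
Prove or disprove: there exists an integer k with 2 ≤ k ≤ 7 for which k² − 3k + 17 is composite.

At k = 2: 2² − 3·2 + 17 = 15 = 3·5, which is composite.

k = 2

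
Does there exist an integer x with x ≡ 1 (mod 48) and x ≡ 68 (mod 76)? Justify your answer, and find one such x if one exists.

Reduce both congruences modulo 4, which divides 48 and 76: they say x ≡ 1 (mod 4) and x ≡ 68 (mod 4).
However 1 ≡ 1 and 68 ≡ 0 (mod 4), and 1 ≠ 0.
Hence the system has no solution.

There is no such integer.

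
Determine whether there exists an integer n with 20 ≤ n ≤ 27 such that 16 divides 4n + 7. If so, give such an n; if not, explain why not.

For n = 20, 21, …, 27 the values of 4n + 7 modulo 16 are 7, 11, 15, 3, 7, 11, 15, 3 respectively.
The residue 0 does not occur, so no n in [20, 27] makes 4n + 7 a multiple of 16.

There is no such integer n in that range.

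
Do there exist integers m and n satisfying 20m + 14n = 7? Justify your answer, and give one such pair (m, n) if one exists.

No such integers exist.

gcd(20, 14) = 2, so every integer of the form 20m + 14n is a multiple of 2.
However 7 leaves remainder 1 on division by 2.
Therefore 20m + 14n = 7 has no solution in integers.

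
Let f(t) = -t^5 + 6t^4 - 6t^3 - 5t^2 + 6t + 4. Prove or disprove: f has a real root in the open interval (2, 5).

f(2) = 12 and f(5) = -216, which have opposite signs.
As a polynomial, f is continuous on every closed interval.
By the Intermediate Value Theorem, f takes the value 0 somewhere in the open interval.

Yes, f has a root in the interval.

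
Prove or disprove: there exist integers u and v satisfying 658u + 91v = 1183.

Every value of 658u + 91v is a multiple of gcd(658, 91) = 7; since 7 ∣ 1183, solutions exist.
Dividing through by 7 reduces the equation to 94u + 13v = 169.
Euclidean algorithm: 94 = 7·13 + 3, 13 = 4·3 + 1, 3 = 3·1 + 0.
Back-substituting, 1 = 13 − 4·3 = 13 − 4·(94 − 7·13) = −4·94 + 29·13; that is, 94·(-4) + 13·29 = 1.
Times 169: 94·(-676) + 13·4901 = 169, so (-676, 4901) solves it.
The general solution is u = -676 + 13k, v = 4901 − 94k; taking k = 52 gives the smaller pair u = 0, v = 13.
Check: 658·0 + 91·13 = 0 + 1183 = 1183. ✓

u = 0, v = 13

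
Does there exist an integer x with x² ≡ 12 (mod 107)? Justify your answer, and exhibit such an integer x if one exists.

x = 36

x = 36 works: 36² = 1296, and 1296 − 12 = 1284 = 12·107.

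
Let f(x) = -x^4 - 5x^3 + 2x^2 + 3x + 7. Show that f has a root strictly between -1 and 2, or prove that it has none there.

f(-1) = 10 and f(2) = -35, which have opposite signs.
Since f is a polynomial it is continuous on [-1, 2].
By the Intermediate Value Theorem, f takes the value 0 somewhere in the open interval.

Such a root exists.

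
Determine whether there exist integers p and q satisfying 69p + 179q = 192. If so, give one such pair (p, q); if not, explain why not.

Since gcd(69, 179) = 1, every integer is an integer combination of 69 and 179.
Run the Euclidean algorithm on 179 and 69: 179 = 2·69 + 41, 69 = 1·41 + 28, 41 = 1·28 + 13, 28 = 2·13 + 2, 13 = 6·2 + 1, 2 = 2·1 + 0.
Working back up the chain: 1 = 13 − 6·2 = 13 − 6·(28 − 2·13) = −6·28 + 13·13 = −6·28 + 13·(41 − 1·28) = 13·41 − 19·28 = 13·41 − 19·(69 − 1·41) = −19·69 + 32·41 = −19·69 + 32·(179 − 2·69) = 32·179 − 83·69. So 69·(-83) + 179·32 = 1.
Scaling by 192 gives the particular solution (p, q) = (-15936, 6144).
Adding 90·179 to p and subtracting 90·69 from q gives the tidier solution (174, -66).
Indeed 69·174 + 179·(-66) = 12006 − 11814 = 192.

p = 174, q = -66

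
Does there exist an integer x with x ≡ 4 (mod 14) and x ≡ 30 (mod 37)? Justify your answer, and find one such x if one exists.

x = 326

The moduli 14 and 37 are coprime, so by the Chinese Remainder Theorem a unique solution modulo 518 exists.
Write x = 4 + 14t and require 4 + 14t ≡ 30 (mod 37), i.e. 14t ≡ 26 (mod 37).
Invert 14 mod 37 by the Euclidean algorithm: 37 = 2·14 + 9, 14 = 1·9 + 5, 9 = 1·5 + 4, 5 = 1·4 + 1, 4 = 4·1 + 0; back-substituting, 1 = 5 − 1·4 = 5 − (9 − 1·5) = −9 + 2·5 = −9 + 2·(14 − 1·9) = 2·14 − 3·9 = 2·14 − 3·(37 − 2·14) = −3·37 + 8·14. Hence 14·8 ≡ 1, so 14⁻¹ ≡ 8 (mod 37).
Therefore t ≡ 8·26 = 208 ≡ 23 (mod 37).
With t = 23: x = 4 + 14·23 = 326.
Indeed 326 ≡ 4 (mod 14) and 326 ≡ 30 (mod 37).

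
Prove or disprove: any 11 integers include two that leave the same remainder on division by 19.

Try 11 consecutive integers, 55, 56, …, 65. Their remainders mod 19 are 17, 18, 0, 1, 2, 3, 4, 5, 6, 7, 8 — pairwise different, as any 11 ≤ 19 consecutive integers have distinct residues.
So no two of them leave the same remainder on division by 19; the claim fails for this set.

No, the set {55, 56, 57, 58, 59, 60, 61, 62, 63, 64, 65} is a counterexample.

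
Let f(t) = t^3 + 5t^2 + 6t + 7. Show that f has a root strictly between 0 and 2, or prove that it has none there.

No such root exists.

The endpoint values f(0) = 7 and f(2) = 47 are both positive. Claim: f(t) > 0 for every t in (0, 2).
The nonzero coefficients of f are all positive, so for t > 0 every term of f(t) is positive (the constant term 7 strictly so).
Therefore f(t) > 0 throughout (0, 2), and f has no zero there.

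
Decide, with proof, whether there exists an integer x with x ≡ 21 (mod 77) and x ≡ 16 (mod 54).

x = 2716

The moduli 77 and 54 are coprime, so by the Chinese Remainder Theorem a unique solution modulo 4158 exists.
Write x = 21 + 77t and require 21 + 77t ≡ 16 (mod 54), i.e. 77t ≡ 49 (mod 54).
77 ≡ 23 (mod 54), so this reads 23t ≡ 49 (mod 54). Since 23·47 = 1081 = 20·54 + 1, the inverse of 23 mod 54 is 47.
Multiplying by 47: t ≡ 47·49 = 2303 ≡ 35 (mod 54).
Taking t = 35 gives x = 21 + 77·35 = 2716.
Verify: 2716 = 35·77 + 21 and 2716 = 50·54 + 16. ✓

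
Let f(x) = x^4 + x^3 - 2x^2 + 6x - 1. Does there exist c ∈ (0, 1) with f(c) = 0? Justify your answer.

f(0) = -1 and f(1) = 5, which have opposite signs.
As a polynomial, f is continuous on every closed interval.
The Intermediate Value Theorem then guarantees some c ∈ (0, 1) with f(c) = 0.

Such a root exists.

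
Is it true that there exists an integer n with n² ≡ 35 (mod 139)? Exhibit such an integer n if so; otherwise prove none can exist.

n = 70

Take n = 70. Then 70² = 4900 = 35·139 + 35, so 70² ≡ 35 (mod 139).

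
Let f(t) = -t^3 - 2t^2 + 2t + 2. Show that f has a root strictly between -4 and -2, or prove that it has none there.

f(-4) = 26 and f(-2) = -2, which have opposite signs.
Since f is a polynomial it is continuous on [-4, -2].
By the Intermediate Value Theorem, f takes the value 0 somewhere in the open interval.

Such a root exists.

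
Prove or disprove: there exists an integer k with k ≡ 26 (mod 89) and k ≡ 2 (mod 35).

The moduli 89 and 35 are coprime, so by the Chinese Remainder Theorem a unique solution modulo 3115 exists.
Any solution of the first congruence is k = 26 + 89t; substituting into the second, 89t ≡ 2 − 26 ≡ 11 (mod 35).
89 ≡ 19 (mod 35), so this reads 19t ≡ 11 (mod 35). Note 19·24 = 456 ≡ 1 (mod 35) (as 456 − 1 = 13·35), so 19⁻¹ ≡ 24.
Therefore t ≡ 24·11 = 264 ≡ 19 (mod 35).
Taking t = 19 gives k = 26 + 89·19 = 1717.
Verify: 1717 = 19·89 + 26 and 1717 = 49·35 + 2. ✓

k = 1717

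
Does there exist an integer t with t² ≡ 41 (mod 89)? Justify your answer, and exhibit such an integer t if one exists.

Apply Euler's criterion with the prime 89: 41 is a quadratic residue iff 41^44 ≡ 1 (mod 89), and a non-residue iff it is ≡ −1.
Squaring successively (mod 89): 41^2 = 1681 ≡ 79; 41^4 ≡ 79² = 6241 ≡ 11; 41^8 ≡ 11² = 121 ≡ 32; 41^16 ≡ 32² = 1024 ≡ 45; 41^32 ≡ 45² = 2025 ≡ 67.
Since 44 = 32 + 8 + 4, 41^44 ≡ 67 · 32 · 11; multiplying out mod 89: 67·32 = 2144 ≡ 8, then 8·11 = 88 ≡ 88. Thus 41^44 ≡ 88 ≡ −1 (mod 89).
By Euler's criterion 41 is a quadratic non-residue mod 89: no t satisfies t² ≡ 41 (mod 89).

No, no such integer exists.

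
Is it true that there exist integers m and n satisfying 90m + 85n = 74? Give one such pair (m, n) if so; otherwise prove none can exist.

No such integers exist.

Both 90 and 85 are divisible by gcd(90, 85) = 5, hence so is any combination 90m + 85n.
But 74 = 5·14 + 4, so 5 ∤ 74.
Hence no integers m, n satisfy the equation.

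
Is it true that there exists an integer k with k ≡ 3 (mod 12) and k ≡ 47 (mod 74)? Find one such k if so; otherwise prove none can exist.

Here gcd(12, 74) = 2, and both 3 and 47 leave remainder 1 mod 2, so the system is consistent.
Put k = 3 + 12t, so we need 12t ≡ 44 (mod 74), equivalently (divide by 2) 6t ≡ 22 (mod 37).
Since 6·31 = 186 = 5·37 + 1, the inverse of 6 mod 37 is 31.
Therefore t ≡ 31·22 = 682 ≡ 16 (mod 37).
Then k = 3 + 12·16 = 195.
Check: 195 mod 12 = 3, 195 mod 74 = 47. ✓

k = 195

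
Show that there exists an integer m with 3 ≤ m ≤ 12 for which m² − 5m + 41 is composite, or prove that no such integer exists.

m = 12

At m = 12: 12² − 5·12 + 41 = 125 = 5·25, which is composite.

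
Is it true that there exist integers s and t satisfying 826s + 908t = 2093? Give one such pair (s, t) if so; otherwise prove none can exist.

No, no such integers exist.

Both 826 and 908 are divisible by gcd(826, 908) = 2, hence so is any combination 826s + 908t.
But 2093 is not a multiple of 2 (it leaves remainder 1).
So the equation is unsolvable over ℤ.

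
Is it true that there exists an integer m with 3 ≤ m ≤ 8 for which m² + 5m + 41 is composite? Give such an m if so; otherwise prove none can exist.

At m = 8: 8² + 5·8 + 41 = 145 = 5·29, which is composite.

m = 8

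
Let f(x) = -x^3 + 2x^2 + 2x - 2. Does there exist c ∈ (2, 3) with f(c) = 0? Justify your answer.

Such a root exists.

f(2) = 2 and f(3) = -5, which have opposite signs.
Since f is a polynomial it is continuous on [2, 3].
The Intermediate Value Theorem then guarantees some c ∈ (2, 3) with f(c) = 0.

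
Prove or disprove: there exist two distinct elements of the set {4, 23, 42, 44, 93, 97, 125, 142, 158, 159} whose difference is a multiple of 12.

There is no such pair.

Reduce each element modulo 12: 4↦4, 23↦11, 42↦6, 44↦8, 93↦9, 97↦1, 125↦5, 142↦10, 158↦2, 159↦3.
These 10 residues are pairwise different, hence no difference of two elements is divisible by 12.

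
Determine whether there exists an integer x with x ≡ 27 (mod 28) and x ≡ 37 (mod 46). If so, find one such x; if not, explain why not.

The moduli are not coprime: gcd(28, 46) = 2. Compatibility requires 2 ∣ (37 − 27) = 10, which holds, so solutions exist.
List candidates x ≡ 27 (mod 28): 27, 55, 83. Modulo 46 these are 27, 9, 37; 83 gives 37 as required.
Verify: 83 = 2·28 + 27 and 83 = 1·46 + 37. ✓

x = 83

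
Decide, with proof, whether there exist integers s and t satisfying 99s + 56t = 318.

s = 10, t = -12

Since gcd(99, 56) = 1, every integer is an integer combination of 99 and 56.
Dividing repeatedly: 99 = 1·56 + 43, 56 = 1·43 + 13, 43 = 3·13 + 4, 13 = 3·4 + 1, 4 = 4·1 + 0.
Unwinding: 1 = 13 − 3·4 = 13 − 3·(43 − 3·13) = −3·43 + 10·13 = −3·43 + 10·(56 − 1·43) = 10·56 − 13·43 = 10·56 − 13·(99 − 1·56) = −13·99 + 23·56, i.e. 99·(-13) + 56·23 = 1.
Multiplying through by 318: s = (-13)·318 = -4134, t = 23·318 = 7314 is a solution.
Adding 74·56 to s and subtracting 74·99 from t gives the tidier solution (10, -12).
Check: 99·10 + 56·(-12) = 990 − 672 = 318. ✓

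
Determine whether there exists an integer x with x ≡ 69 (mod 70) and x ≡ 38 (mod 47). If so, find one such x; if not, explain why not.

Since 70 and 47 share no common factor, CRT says the pair of congruences has a solution (unique mod 3290).
Any solution of the first congruence is x = 69 + 70t; substituting into the second, 70t ≡ 38 − 69 ≡ 16 (mod 47).
70 ≡ 23 (mod 47), so this reads 23t ≡ 16 (mod 47). Note 23·45 = 1035 ≡ 1 (mod 47) (as 1035 − 1 = 22·47), so 23⁻¹ ≡ 45.
Therefore t ≡ 45·16 = 720 ≡ 15 (mod 47).
With t = 15: x = 69 + 70·15 = 1119.
Indeed 1119 ≡ 69 (mod 70) and 1119 ≡ 38 (mod 47).

x = 1119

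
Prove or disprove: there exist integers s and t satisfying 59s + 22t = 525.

Since gcd(59, 22) = 1, every integer is an integer combination of 59 and 22.
Dividing repeatedly: 59 = 2·22 + 15, 22 = 1·15 + 7, 15 = 2·7 + 1, 7 = 7·1 + 0.
Working back up the chain: 1 = 15 − 2·7 = 15 − 2·(22 − 1·15) = −2·22 + 3·15 = −2·22 + 3·(59 − 2·22) = 3·59 − 8·22. So 59·3 + 22·(-8) = 1.
Scaling by 525 gives the particular solution (s, t) = (1575, -4200).
The general solution is s = 1575 + 22k, t = -4200 − 59k; taking k = -71 gives the smaller pair s = 13, t = -11.
Check: 59·13 + 22·(-11) = 767 − 242 = 525. ✓

s = 13, t = -11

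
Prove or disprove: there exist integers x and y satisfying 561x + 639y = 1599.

gcd(561, 639) = 3, and 3 divides 1599, so integer solutions exist.
Dividing through by 3 reduces the equation to 187x + 213y = 533.
Run the Euclidean algorithm on 213 and 187: 213 = 1·187 + 26, 187 = 7·26 + 5, 26 = 5·5 + 1, 5 = 5·1 + 0.
Working back up the chain: 1 = 26 − 5·5 = 26 − 5·(187 − 7·26) = −5·187 + 36·26 = −5·187 + 36·(213 − 1·187) = 36·213 − 41·187. So 187·(-41) + 213·36 = 1.
Times 533: 187·(-21853) + 213·19188 = 533, so (-21853, 19188) solves it.
Shifting by a multiple of (213, −187) keeps it a solution: x = -21853 + 103·213 = 86, y = 19188 − 103·187 = -73.
Check: 561·86 + 639·(-73) = 48246 − 46647 = 1599. ✓

x = 86, y = -73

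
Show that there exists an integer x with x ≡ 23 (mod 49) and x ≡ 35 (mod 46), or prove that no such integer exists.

x = 219

Since 49 and 46 share no common factor, CRT says the pair of congruences has a solution (unique mod 2254).
Any solution of the first congruence is x = 23 + 49t; substituting into the second, 49t ≡ 35 − 23 ≡ 12 (mod 46).
49 ≡ 3 (mod 46), so this reads 3t ≡ 12 (mod 46). Note 3·31 = 93 ≡ 1 (mod 46) (as 93 − 1 = 2·46), so 3⁻¹ ≡ 31.
Multiplying by 31: t ≡ 31·12 = 372 ≡ 4 (mod 46).
Taking t = 4 gives x = 23 + 49·4 = 219.
Verify: 219 = 4·49 + 23 and 219 = 4·46 + 35. ✓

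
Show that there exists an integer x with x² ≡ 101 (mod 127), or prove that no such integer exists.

Apply Euler's criterion with the prime 127: 101 is a quadratic residue iff 101^63 ≡ 1 (mod 127), and a non-residue iff it is ≡ −1.
Repeated squaring mod 127: 101^2 = 10201 ≡ 41; 101^4 ≡ 41² = 1681 ≡ 30; 101^8 ≡ 30² = 900 ≡ 11; 101^16 ≡ 11² = 121 ≡ 121; 101^32 ≡ 121² = 14641 ≡ 36.
Since 63 = 32 + 16 + 8 + 4 + 2 + 1, 101^63 ≡ 36 · 121 · 11 · 30 · 41 · 101; multiplying out mod 127: 36·121 = 4356 ≡ 38, then 38·11 = 418 ≡ 37, then 37·30 = 1110 ≡ 94, then 94·41 = 3854 ≡ 44, then 44·101 = 4444 ≡ 126. Thus 101^63 ≡ 126 ≡ −1 (mod 127).
The value −1 means 101 is a non-residue modulo 127, so x² ≡ 101 (mod 127) is impossible.

No such integer exists.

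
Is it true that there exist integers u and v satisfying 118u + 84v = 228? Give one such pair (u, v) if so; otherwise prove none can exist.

Every value of 118u + 84v is a multiple of gcd(118, 84) = 2; since 2 ∣ 228, solutions exist.
Dividing through by 2 reduces the equation to 59u + 42v = 114.
Dividing repeatedly: 59 = 1·42 + 17, 42 = 2·17 + 8, 17 = 2·8 + 1, 8 = 8·1 + 0.
Back-substituting, 1 = 17 − 2·8 = 17 − 2·(42 − 2·17) = −2·42 + 5·17 = −2·42 + 5·(59 − 1·42) = 5·59 − 7·42; that is, 59·5 + 42·(-7) = 1.
Times 114: 59·570 + 42·(-798) = 114, so (570, -798) solves it.
The general solution is u = 570 + 42k, v = -798 − 59k; taking k = -13 gives the smaller pair u = 24, v = -31.
Check: 118·24 + 84·(-31) = 2832 − 2604 = 228. ✓

u = 24, v = -31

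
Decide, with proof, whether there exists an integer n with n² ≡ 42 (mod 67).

67 is prime, so by Euler's criterion 42 is a square mod 67 iff 42^((67−1)/2) = 42^33 ≡ 1 (mod 67).
Squaring successively (mod 67): 42^2 = 1764 ≡ 22; 42^4 ≡ 22² = 484 ≡ 15; 42^8 ≡ 15² = 225 ≡ 24; 42^16 ≡ 24² = 576 ≡ 40; 42^32 ≡ 40² = 1600 ≡ 59.
Since 33 = 32 + 1, 42^33 ≡ 59 · 42; multiplying out mod 67: 59·42 = 2478 ≡ 66. Thus 42^33 ≡ 66 ≡ −1 (mod 67).
The value −1 means 42 is a non-residue modulo 67, so n² ≡ 42 (mod 67) is impossible.

There is no such integer.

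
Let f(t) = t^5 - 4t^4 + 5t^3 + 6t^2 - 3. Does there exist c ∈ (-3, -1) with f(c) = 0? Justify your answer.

f(-3) = -651 and f(-1) = -7, both negative, so a sign-change argument is unavailable; we show f keeps this sign on the whole interval.
Substitute t = -1 − u, where 0 < u < 2 on the interval. Expanding, f(-1 − u) = -u^5 - 9u^4 - 31u^3 - 43u^2 - 24u - 7.
All 6 nonzero coefficients of this polynomial in u are negative; hence for u > 0 the value is a sum of negative terms (the constant -7 among them).
So f is strictly negative on (-3, -1); no root exists in the interval.

No such root exists.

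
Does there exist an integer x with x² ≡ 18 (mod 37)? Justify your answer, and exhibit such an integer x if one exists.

There is no such integer.

37 is prime, so by Euler's criterion 18 is a square mod 37 iff 18^((37−1)/2) = 18^18 ≡ 1 (mod 37).
Squaring successively (mod 37): 18^2 = 324 ≡ 28; 18^4 ≡ 28² = 784 ≡ 7; 18^8 ≡ 7² = 49 ≡ 12; 18^16 ≡ 12² = 144 ≡ 33.
Since 18 = 16 + 2, 18^18 ≡ 33 · 28; multiplying out mod 37: 33·28 = 924 ≡ 36. Thus 18^18 ≡ 36 ≡ −1 (mod 37).
By Euler's criterion 18 is a quadratic non-residue mod 37: no x satisfies x² ≡ 18 (mod 37).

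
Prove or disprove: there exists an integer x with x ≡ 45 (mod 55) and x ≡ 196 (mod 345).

Reduce both congruences modulo 5, which divides 55 and 345: they say x ≡ 45 (mod 5) and x ≡ 196 (mod 5).
However 45 ≡ 0 and 196 ≡ 1 (mod 5), and 0 ≠ 1.
So no integer satisfies both congruences.

No, no such integer exists.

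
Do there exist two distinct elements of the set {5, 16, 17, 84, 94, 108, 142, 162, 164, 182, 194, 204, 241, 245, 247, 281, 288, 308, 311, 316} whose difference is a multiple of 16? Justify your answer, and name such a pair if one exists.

5 mod 16 = 5 and 245 mod 16 = 5, so 245 − 5 = 240 = 15·16.

The pair (5, 245) works.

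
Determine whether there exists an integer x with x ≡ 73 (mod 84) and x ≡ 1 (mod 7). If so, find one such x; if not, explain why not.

There is no such integer.

gcd(84, 7) = 7. If x ≡ 73 (mod 84) and x ≡ 1 (mod 7), then x ≡ 73 (mod 7) and x ≡ 1 (mod 7).
However 73 ≡ 3 and 1 ≡ 1 (mod 7), and 3 ≠ 1.
So no integer satisfies both congruences.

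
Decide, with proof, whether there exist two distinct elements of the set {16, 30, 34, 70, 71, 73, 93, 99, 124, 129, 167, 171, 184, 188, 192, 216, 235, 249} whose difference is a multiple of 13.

34 and 73 are such a pair.

34 mod 13 = 8 and 73 mod 13 = 8, so 73 − 34 = 39 = 3·13.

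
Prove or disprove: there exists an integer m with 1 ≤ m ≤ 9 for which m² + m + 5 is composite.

At m = 4: 4² + 4 + 5 = 25 = 5·5, which is composite.

m = 4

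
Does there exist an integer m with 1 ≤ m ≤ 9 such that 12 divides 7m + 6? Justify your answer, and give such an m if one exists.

m = 6

Scanning upward from m = 1 gives 13, 20, 27, 34, 41, none divisible by 12. m = 6 works, since 7·6 + 6 = 48 = 4·12.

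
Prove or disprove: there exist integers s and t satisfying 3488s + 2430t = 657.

Both 3488 and 2430 are divisible by gcd(3488, 2430) = 2, hence so is any combination 3488s + 2430t.
But 657 is not a multiple of 2 (it leaves remainder 1).
Therefore 3488s + 2430t = 657 has no solution in integers.

No such integers exist.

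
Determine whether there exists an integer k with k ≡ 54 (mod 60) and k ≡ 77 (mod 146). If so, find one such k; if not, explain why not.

There is no such integer.

gcd(60, 146) = 2. If k ≡ 54 (mod 60) and k ≡ 77 (mod 146), then k ≡ 54 (mod 2) and k ≡ 77 (mod 2).
However 54 ≡ 0 and 77 ≡ 1 (mod 2), and 0 ≠ 1.
So no integer satisfies both congruences.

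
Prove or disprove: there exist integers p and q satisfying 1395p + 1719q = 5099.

gcd(1395, 1719) = 9, so every integer of the form 1395p + 1719q is a multiple of 9.
But 5099 = 9·566 + 5, so 9 ∤ 5099.
So the equation is unsolvable over ℤ.

No such integers exist.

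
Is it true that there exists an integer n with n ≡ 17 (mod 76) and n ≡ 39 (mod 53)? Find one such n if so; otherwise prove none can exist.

Since 76 and 53 share no common factor, CRT says the pair of congruences has a solution (unique mod 4028).
Write n = 17 + 76t and require 17 + 76t ≡ 39 (mod 53), i.e. 76t ≡ 22 (mod 53).
76 ≡ 23 (mod 53), so this reads 23t ≡ 22 (mod 53). To invert 23 modulo 53: 53 = 2·23 + 7, 23 = 3·7 + 2, 7 = 3·2 + 1, 2 = 2·1 + 0, and unwinding, 1 = 7 − 3·2 = 7 − 3·(23 − 3·7) = −3·23 + 10·7 = −3·23 + 10·(53 − 2·23) = 10·53 − 23·23. Thus 23⁻¹ ≡ -23 ≡ 30 (mod 53).
Therefore t ≡ 30·22 = 660 ≡ 24 (mod 53).
With t = 24: n = 17 + 76·24 = 1841.
Indeed 1841 ≡ 17 (mod 76) and 1841 ≡ 39 (mod 53).

n = 1841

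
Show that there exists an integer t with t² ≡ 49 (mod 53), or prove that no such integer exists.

t = 7

Take t = 7. Then 7² = 49, and since 0 ≤ 49 < 53 this is already reduced: 7² ≡ 49 (mod 53).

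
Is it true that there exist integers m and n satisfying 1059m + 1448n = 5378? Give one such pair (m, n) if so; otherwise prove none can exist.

1059 and 1448 are coprime, so 1059m + 1448n ranges over all of ℤ.
Euclidean algorithm: 1448 = 1·1059 + 389, 1059 = 2·389 + 281, 389 = 1·281 + 108, 281 = 2·108 + 65, 108 = 1·65 + 43, 65 = 1·43 + 22, 43 = 1·22 + 21, 22 = 1·21 + 1, 21 = 21·1 + 0.
Unwinding: 1 = 22 − 1·21 = 22 − (43 − 1·22) = −43 + 2·22 = −43 + 2·(65 − 1·43) = 2·65 − 3·43 = 2·65 − 3·(108 − 1·65) = −3·108 + 5·65 = −3·108 + 5·(281 − 2·108) = 5·281 − 13·108 = 5·281 − 13·(389 − 1·281) = −13·389 + 18·281 = −13·389 + 18·(1059 − 2·389) = 18·1059 − 49·389 = 18·1059 − 49·(1448 − 1·1059) = −49·1448 + 67·1059, i.e. 1059·67 + 1448·(-49) = 1.
Multiplying through by 5378: m = 67·5378 = 360326, n = (-49)·5378 = -263522 is a solution.
Subtracting 248·1448 from m and adding 248·1059 to n gives the tidier solution (1222, -890).
Check: 1059·1222 + 1448·(-890) = 1294098 − 1288720 = 5378. ✓

m = 1222, n = -890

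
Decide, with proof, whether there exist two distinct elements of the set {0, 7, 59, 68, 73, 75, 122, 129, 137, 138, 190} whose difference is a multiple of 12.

Two integers differ by a multiple of 12 exactly when they have the same residue mod 12. The residues are 0↦0, 7↦7, 59↦11, 68↦8, 73↦1, 75↦3, 122↦2, 129↦9, 137↦5, 138↦6, 190↦10.
No residue repeats among the 11 elements, so no pair has difference ≡ 0 (mod 12).

There is no such pair.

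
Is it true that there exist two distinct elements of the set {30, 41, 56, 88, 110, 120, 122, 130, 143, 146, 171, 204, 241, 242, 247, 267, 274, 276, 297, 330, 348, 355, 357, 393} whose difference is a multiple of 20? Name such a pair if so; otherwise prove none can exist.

Reduce each element mod 20: 30↦10, 41↦1, 56↦16, 88↦8, 110↦10, 120↦0, 122↦2, 130↦10, 143↦3, 146↦6, 171↦11, 204↦4, 241↦1, 242↦2, 247↦7, 267↦7, 274↦14, 276↦16, 297↦17, 330↦10, 348↦8, 355↦15, 357↦17, 393↦13. The residue 10 repeats (at 30 and 110), and 110 − 30 = 80 = 4·20.

The pair (30, 110) works.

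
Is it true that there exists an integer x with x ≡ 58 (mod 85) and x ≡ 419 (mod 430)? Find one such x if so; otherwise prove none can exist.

No such integer exists.

Both moduli are multiples of 5 = gcd(85, 430), so any solution would satisfy x ≡ 58 and x ≡ 419 modulo 5 simultaneously.
However 58 ≡ 3 and 419 ≡ 4 (mod 5), and 3 ≠ 4.
Hence the system has no solution.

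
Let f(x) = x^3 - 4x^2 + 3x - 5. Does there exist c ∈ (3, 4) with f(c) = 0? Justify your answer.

f(3) = -5 and f(4) = 7, which have opposite signs.
As a polynomial, f is continuous on every closed interval.
So by the Intermediate Value Theorem there is a c strictly between 3 and 4 with f(c) = 0.

Yes, such a c exists.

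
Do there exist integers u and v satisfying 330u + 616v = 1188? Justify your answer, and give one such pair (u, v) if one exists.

u = 26, v = -12

Every value of 330u + 616v is a multiple of gcd(330, 616) = 22; since 22 ∣ 1188, solutions exist.
Dividing through by 22 reduces the equation to 15u + 28v = 54.
Euclidean algorithm: 28 = 1·15 + 13, 15 = 1·13 + 2, 13 = 6·2 + 1, 2 = 2·1 + 0.
Back-substituting, 1 = 13 − 6·2 = 13 − 6·(15 − 1·13) = −6·15 + 7·13 = −6·15 + 7·(28 − 1·15) = 7·28 − 13·15; that is, 15·(-13) + 28·7 = 1.
Multiplying through by 54: u = (-13)·54 = -702, v = 7·54 = 378 is a solution.
The general solution is u = -702 + 28k, v = 378 − 15k; taking k = 26 gives the smaller pair u = 26, v = -12.
Check: 330·26 + 616·(-12) = 8580 − 7392 = 1188. ✓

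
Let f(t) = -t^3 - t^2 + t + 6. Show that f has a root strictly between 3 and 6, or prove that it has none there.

f has no root in that interval.

f(3) = -27 and f(6) = -240, both negative, so a sign-change argument is unavailable; we show f keeps this sign on the whole interval.
Substitute t = 3 + u, where 0 < u < 3 on the interval. Expanding, f(3 + u) = -u^3 - 10u^2 - 32u - 27.
The nonzero coefficients here are all negative, so for u > 0 every term is negative (or zero), and the constant term -27 is strictly negative.
Therefore f(t) < 0 throughout (3, 6), and f has no zero there.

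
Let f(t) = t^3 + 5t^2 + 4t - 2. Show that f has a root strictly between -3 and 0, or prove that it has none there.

Such a root exists.

f(-3) = 4 and f(0) = -2, which have opposite signs.
As a polynomial, f is continuous on every closed interval.
By the Intermediate Value Theorem, f takes the value 0 somewhere in the open interval.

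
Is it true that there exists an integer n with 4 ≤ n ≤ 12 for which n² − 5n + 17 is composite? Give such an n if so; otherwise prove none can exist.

No such integer n in that range exists.

The values for n = 4, 5, …, 12 are 13, 17, 23, 31, 41, 53, 67, 83, 101, and each of these is prime.
So no value in the range makes the expression composite.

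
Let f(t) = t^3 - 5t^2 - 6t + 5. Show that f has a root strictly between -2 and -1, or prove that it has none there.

f(-2) = -11 and f(-1) = 5, which have opposite signs.
Since f is a polynomial it is continuous on [-2, -1].
By the Intermediate Value Theorem, f takes the value 0 somewhere in the open interval.

Yes, f has a root in the interval.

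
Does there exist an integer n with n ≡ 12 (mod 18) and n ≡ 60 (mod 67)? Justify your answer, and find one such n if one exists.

n = 462

Since 18 and 67 share no common factor, CRT says the pair of congruences has a solution (unique mod 1206).
Any solution of the first congruence is n = 12 + 18t; substituting into the second, 18t ≡ 60 − 12 ≡ 48 (mod 67).
To invert 18 modulo 67: 67 = 3·18 + 13, 18 = 1·13 + 5, 13 = 2·5 + 3, 5 = 1·3 + 2, 3 = 1·2 + 1, 2 = 2·1 + 0, and unwinding, 1 = 3 − 1·2 = 3 − (5 − 1·3) = −5 + 2·3 = −5 + 2·(13 − 2·5) = 2·13 − 5·5 = 2·13 − 5·(18 − 1·13) = −5·18 + 7·13 = −5·18 + 7·(67 − 3·18) = 7·67 − 26·18. Thus 18⁻¹ ≡ -26 ≡ 41 (mod 67).
Multiplying by 41: t ≡ 41·48 = 1968 ≡ 25 (mod 67).
With t = 25: n = 12 + 18·25 = 462.
Indeed 462 ≡ 12 (mod 18) and 462 ≡ 60 (mod 67).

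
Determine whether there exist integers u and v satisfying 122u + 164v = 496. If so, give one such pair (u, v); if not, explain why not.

gcd(122, 164) = 2, and 2 divides 496, so integer solutions exist.
Dividing through by 2 reduces the equation to 61u + 82v = 248.
Run the Euclidean algorithm on 82 and 61: 82 = 1·61 + 21, 61 = 2·21 + 19, 21 = 1·19 + 2, 19 = 9·2 + 1, 2 = 2·1 + 0.
Unwinding: 1 = 19 − 9·2 = 19 − 9·(21 − 1·19) = −9·21 + 10·19 = −9·21 + 10·(61 − 2·21) = 10·61 − 29·21 = 10·61 − 29·(82 − 1·61) = −29·82 + 39·61, i.e. 61·39 + 82·(-29) = 1.
Times 248: 61·9672 + 82·(-7192) = 248, so (9672, -7192) solves it.
Subtracting 117·82 from u and adding 117·61 to v gives the tidier solution (78, -55).
Indeed 122·78 + 164·(-55) = 9516 − 9020 = 496.

u = 78, v = -55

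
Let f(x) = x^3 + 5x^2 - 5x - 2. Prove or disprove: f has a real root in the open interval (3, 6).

f(3) = 55 and f(6) = 364, both positive, so a sign-change argument is unavailable; we show f keeps this sign on the whole interval.
Substitute x = 3 + u, where 0 < u < 3 on the interval. Expanding, f(3 + u) = u^3 + 14u^2 + 52u + 55.
The nonzero coefficients here are all positive, so for u > 0 every term is positive (or zero), and the constant term 55 is strictly positive.
Therefore f(x) > 0 throughout (3, 6), and f has no zero there.

No such root exists.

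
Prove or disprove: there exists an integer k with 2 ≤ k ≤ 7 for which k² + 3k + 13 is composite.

The values for k = 2, 3, …, 7 are 23, 31, 41, 53, 67, 83, and each of these is prime.
So no value in the range makes the expression composite.

No, no such integer k in that range exists.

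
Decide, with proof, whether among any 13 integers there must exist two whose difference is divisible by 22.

Consider the 13 integers 4, 5, …, 16. They lie in distinct residue classes modulo 22, since 13 ≤ 22.
Any two of them differ by at most 12 < 22 and by at least 1, so no difference is a multiple of 22.

No; for instance {4, 5, 6, 7, 8, 9, 10, 11, 12, 13, 14, 15, 16} is a counterexample.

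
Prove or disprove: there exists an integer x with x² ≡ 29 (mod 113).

113 is prime, so by Euler's criterion 29 is a square mod 113 iff 29^((113−1)/2) = 29^56 ≡ 1 (mod 113).
Repeated squaring mod 113: 29^2 = 841 ≡ 50; 29^4 ≡ 50² = 2500 ≡ 14; 29^8 ≡ 14² = 196 ≡ 83; 29^16 ≡ 83² = 6889 ≡ 109; 29^32 ≡ 109² = 11881 ≡ 16.
Since 56 = 32 + 16 + 8, 29^56 ≡ 16 · 109 · 83; multiplying out mod 113: 16·109 = 1744 ≡ 49, then 49·83 = 4067 ≡ 112. Thus 29^56 ≡ 112 ≡ −1 (mod 113).
The value −1 means 29 is a non-residue modulo 113, so x² ≡ 29 (mod 113) is impossible.

No such integer exists.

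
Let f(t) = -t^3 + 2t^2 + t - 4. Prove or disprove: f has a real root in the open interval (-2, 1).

Such a root exists.

f(-2) = 10 and f(1) = -2, which have opposite signs.
As a polynomial, f is continuous on every closed interval.
By the Intermediate Value Theorem, f takes the value 0 somewhere in the open interval.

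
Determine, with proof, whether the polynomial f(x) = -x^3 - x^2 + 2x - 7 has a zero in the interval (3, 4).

f(3) = -37 and f(4) = -79, both negative, so a sign-change argument is unavailable; we show f keeps this sign on the whole interval.
Substitute x = 3 + u, where 0 < u < 1 on the interval. Expanding, f(3 + u) = -u^3 - 10u^2 - 31u - 37.
All 4 nonzero coefficients of this polynomial in u are negative; hence for u > 0 the value is a sum of negative terms (the constant -37 among them).
Therefore f(x) < 0 throughout (3, 4), and f has no zero there.

No.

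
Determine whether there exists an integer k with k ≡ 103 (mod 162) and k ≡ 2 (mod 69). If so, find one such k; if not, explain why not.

There is no such integer.

gcd(162, 69) = 3. If k ≡ 103 (mod 162) and k ≡ 2 (mod 69), then k ≡ 103 (mod 3) and k ≡ 2 (mod 3).
These are incompatible: 103 − 2 = 101 is not divisible by 3.
Hence the system has no solution.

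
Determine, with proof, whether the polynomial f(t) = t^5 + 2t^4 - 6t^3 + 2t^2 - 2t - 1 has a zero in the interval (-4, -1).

Such a root exists.

f(-4) = -89 and f(-1) = 10, which have opposite signs.
As a polynomial, f is continuous on every closed interval.
By the Intermediate Value Theorem, f takes the value 0 somewhere in the open interval.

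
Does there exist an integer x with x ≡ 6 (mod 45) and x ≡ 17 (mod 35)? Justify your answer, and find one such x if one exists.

No such integer exists.

Reduce both congruences modulo 5, which divides 45 and 35: they say x ≡ 6 (mod 5) and x ≡ 17 (mod 5).
However 6 ≡ 1 and 17 ≡ 2 (mod 5), and 1 ≠ 2.
Therefore no such x exists.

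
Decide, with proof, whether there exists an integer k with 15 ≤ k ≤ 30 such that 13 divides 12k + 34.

k = 21

Scanning upward from k = 15 gives 214, 226, 238, 250, 262, 274, none divisible by 13. Try k = 21: 12·21 + 34 = 286 = 22·13, which is divisible by 13.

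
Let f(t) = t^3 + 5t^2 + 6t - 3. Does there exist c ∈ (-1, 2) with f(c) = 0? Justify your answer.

f(-1) = -5 and f(2) = 37, which have opposite signs.
As a polynomial, f is continuous on every closed interval.
So by the Intermediate Value Theorem there is a c strictly between -1 and 2 with f(c) = 0.

Yes, such a c exists.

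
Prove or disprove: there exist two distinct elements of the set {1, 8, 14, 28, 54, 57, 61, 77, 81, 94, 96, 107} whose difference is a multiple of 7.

Reduce each element mod 7: 1↦1, 8↦1, 14↦0, 28↦0, 54↦5, 57↦1, 61↦5, 77↦0, 81↦4, 94↦3, 96↦5, 107↦2. The residue 1 repeats (at 1 and 8), and 8 − 1 = 7 = 1·7.

The pair (1, 8) works.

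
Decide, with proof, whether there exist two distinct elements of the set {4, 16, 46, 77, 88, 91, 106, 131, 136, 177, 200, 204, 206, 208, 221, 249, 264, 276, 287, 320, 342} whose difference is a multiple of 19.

Reduce each element mod 19: 4↦4, 16↦16, 46↦8, 77↦1, 88↦12, 91↦15, 106↦11, 131↦17, 136↦3, 177↦6, 200↦10, 204↦14, 206↦16, 208↦18, 221↦12, 249↦2, 264↦17, 276↦10, 287↦2, 320↦16, 342↦0. The residue 16 repeats (at 16 and 206), and 206 − 16 = 190 = 10·19.

The pair (16, 206) works.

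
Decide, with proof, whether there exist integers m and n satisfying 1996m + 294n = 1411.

There are no such integers.

Any value of 1996m + 294n is a multiple of gcd(1996, 294) = 2.
But 1411 = 2·705 + 1, so 2 ∤ 1411.
So the equation is unsolvable over ℤ.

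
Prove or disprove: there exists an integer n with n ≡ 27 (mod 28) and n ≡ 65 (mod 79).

gcd(28, 79) = 1, so the Chinese Remainder Theorem guarantees exactly one residue class mod 2212 satisfying both.
Any solution of the first congruence is n = 27 + 28t; substituting into the second, 28t ≡ 65 − 27 ≡ 38 (mod 79).
Note 28·48 = 1344 ≡ 1 (mod 79) (as 1344 − 1 = 17·79), so 28⁻¹ ≡ 48.
Therefore t ≡ 48·38 = 1824 ≡ 7 (mod 79).
Taking t = 7 gives n = 27 + 28·7 = 223.
Verify: 223 = 7·28 + 27 and 223 = 2·79 + 65. ✓

n = 223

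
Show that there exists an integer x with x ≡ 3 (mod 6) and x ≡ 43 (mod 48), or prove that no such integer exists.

No, no such integer exists.

gcd(6, 48) = 6. If x ≡ 3 (mod 6) and x ≡ 43 (mod 48), then x ≡ 3 (mod 6) and x ≡ 43 (mod 6).
However 3 ≡ 3 and 43 ≡ 1 (mod 6), and 3 ≠ 1.
Therefore no such x exists.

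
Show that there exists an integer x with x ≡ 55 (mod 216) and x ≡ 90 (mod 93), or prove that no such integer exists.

Both moduli are multiples of 3 = gcd(216, 93), so any solution would satisfy x ≡ 55 and x ≡ 90 modulo 3 simultaneously.
But 55 mod 3 = 1 while 90 mod 3 = 0, a contradiction.
Therefore no such x exists.

No, no such integer exists.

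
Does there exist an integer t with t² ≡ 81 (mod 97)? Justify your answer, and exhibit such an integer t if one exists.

Take t = 9. Then 9² = 81, and since 0 ≤ 81 < 97 this is already reduced: 9² ≡ 81 (mod 97).

t = 9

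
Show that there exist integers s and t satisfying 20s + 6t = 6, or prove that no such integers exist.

s = 0, t = 1

Since gcd(20, 6) = 2 and 6 = 2·3, Bézout's identity guarantees a solution.
Dividing through by 2 reduces the equation to 10s + 3t = 3.
Dividing repeatedly: 10 = 3·3 + 1, 3 = 3·1 + 0.
Working back up the chain: 1 = 10 − 3·3. So 10·1 + 3·(-3) = 1.
Times 3: 10·3 + 3·(-9) = 3, so (3, -9) solves it.
The general solution is s = 3 + 3k, t = -9 − 10k; taking k = -1 gives the smaller pair s = 0, t = 1.
Indeed 20·0 + 6·1 = 0 + 6 = 6.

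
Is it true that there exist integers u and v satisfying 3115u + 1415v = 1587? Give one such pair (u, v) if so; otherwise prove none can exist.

Any value of 3115u + 1415v is a multiple of gcd(3115, 1415) = 5.
However 1587 leaves remainder 2 on division by 5.
Hence no integers u, v satisfy the equation.

There are no such integers.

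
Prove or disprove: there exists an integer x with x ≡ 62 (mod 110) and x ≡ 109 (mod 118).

Reduce both congruences modulo 2, which divides 110 and 118: they say x ≡ 62 (mod 2) and x ≡ 109 (mod 2).
These are incompatible: 62 − 109 = -47 is not divisible by 2.
So no integer satisfies both congruences.

There is no such integer.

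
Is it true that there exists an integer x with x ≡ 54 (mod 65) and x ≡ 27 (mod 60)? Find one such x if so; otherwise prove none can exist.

gcd(65, 60) = 5. If x ≡ 54 (mod 65) and x ≡ 27 (mod 60), then x ≡ 54 (mod 5) and x ≡ 27 (mod 5).
However 54 ≡ 4 and 27 ≡ 2 (mod 5), and 4 ≠ 2.
Hence the system has no solution.

No such integer exists.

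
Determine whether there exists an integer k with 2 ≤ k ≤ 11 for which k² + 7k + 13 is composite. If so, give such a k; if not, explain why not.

k = 8

At k = 8: 8² + 7·8 + 13 = 133 = 7·19, which is composite.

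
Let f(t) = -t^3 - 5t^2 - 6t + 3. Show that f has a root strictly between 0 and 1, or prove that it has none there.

f(0) = 3 and f(1) = -9, which have opposite signs.
f is continuous everywhere (it is a polynomial), in particular on [0, 1].
By the Intermediate Value Theorem, f takes the value 0 somewhere in the open interval.

Such a root exists.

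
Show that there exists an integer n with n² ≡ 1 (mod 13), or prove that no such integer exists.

Take n = 1. Then 1² = 1, and since 0 ≤ 1 < 13 this is already reduced: 1² ≡ 1 (mod 13).

n = 1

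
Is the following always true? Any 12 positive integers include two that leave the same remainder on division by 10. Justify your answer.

Partition the integers by their residue mod 10; there are 10 classes.
Placing 12 integers into 10 classes, some class receives at least two — say a and b.
So a and b have equal remainders mod 10, which is exactly what was to be shown.

True.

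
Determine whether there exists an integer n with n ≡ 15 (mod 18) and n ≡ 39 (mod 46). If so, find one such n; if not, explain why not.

Here gcd(18, 46) = 2, and both 15 and 39 leave remainder 1 mod 2, so the system is consistent.
Write n = 15 + 18t. Then 18t ≡ 39 − 15 ≡ 24 (mod 46); dividing through by 2 gives 9t ≡ 12 (mod 23).
Note 9·18 = 162 ≡ 1 (mod 23) (as 162 − 1 = 7·23), so 9⁻¹ ≡ 18.
Multiplying by 18: t ≡ 18·12 = 216 ≡ 9 (mod 23).
Then n = 15 + 18·9 = 177.
Verify: 177 = 9·18 + 15 and 177 = 3·46 + 39. ✓

n = 177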